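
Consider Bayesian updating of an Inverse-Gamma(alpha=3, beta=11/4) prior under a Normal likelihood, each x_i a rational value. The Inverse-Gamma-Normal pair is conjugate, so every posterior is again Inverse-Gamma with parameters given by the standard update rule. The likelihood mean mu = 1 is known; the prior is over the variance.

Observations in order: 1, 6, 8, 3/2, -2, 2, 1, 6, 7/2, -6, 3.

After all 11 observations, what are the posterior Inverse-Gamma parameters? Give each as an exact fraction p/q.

obs 1: x=1 → posterior Inverse-Gamma(7/2, 11/4)
obs 2: x=6 → posterior Inverse-Gamma(4, 61/4)
obs 3: x=8 → posterior Inverse-Gamma(9/2, 159/4)
obs 4: x=3/2 → posterior Inverse-Gamma(5, 319/8)
obs 5: x=-2 → posterior Inverse-Gamma(11/2, 355/8)
obs 6: x=2 → posterior Inverse-Gamma(6, 359/8)
obs 7: x=1 → posterior Inverse-Gamma(13/2, 359/8)
obs 8: x=6 → posterior Inverse-Gamma(7, 459/8)
obs 9: x=7/2 → posterior Inverse-Gamma(15/2, 121/2)
obs 10: x=-6 → posterior Inverse-Gamma(8, 85)
obs 11: x=3 → posterior Inverse-Gamma(17/2, 87)

alpha=17/2, beta=87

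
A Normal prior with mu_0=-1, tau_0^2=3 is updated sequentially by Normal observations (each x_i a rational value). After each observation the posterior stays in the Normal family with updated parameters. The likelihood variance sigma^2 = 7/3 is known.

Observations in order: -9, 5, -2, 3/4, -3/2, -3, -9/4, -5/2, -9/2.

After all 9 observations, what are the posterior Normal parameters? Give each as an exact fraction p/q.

obs 1: x=-9 → posterior Normal(-11/2, 21/16)
obs 2: x=5 → posterior Normal(-43/25, 21/25)
obs 3: x=-2 → posterior Normal(-61/34, 21/34)
obs 4: x=3/4 → posterior Normal(-217/172, 21/43)
obs 5: x=-3/2 → posterior Normal(-271/208, 21/52)
obs 6: x=-3 → posterior Normal(-379/244, 21/61)
obs 7: x=-9/4 → posterior Normal(-23/14, 3/10)
obs 8: x=-5/2 → posterior Normal(-275/158, 21/79)
obs 9: x=-9/2 → posterior Normal(-89/44, 21/88)

mu_0=-89/44, tau_0^2=21/88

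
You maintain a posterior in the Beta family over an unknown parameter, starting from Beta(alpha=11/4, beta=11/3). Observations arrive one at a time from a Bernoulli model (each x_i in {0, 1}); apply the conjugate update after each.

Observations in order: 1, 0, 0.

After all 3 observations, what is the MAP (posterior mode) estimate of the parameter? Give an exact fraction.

obs 1: x=1 → posterior Beta(15/4, 11/3)
obs 2: x=0 → posterior Beta(15/4, 14/3)
obs 3: x=0 → posterior Beta(15/4, 17/3)

33/89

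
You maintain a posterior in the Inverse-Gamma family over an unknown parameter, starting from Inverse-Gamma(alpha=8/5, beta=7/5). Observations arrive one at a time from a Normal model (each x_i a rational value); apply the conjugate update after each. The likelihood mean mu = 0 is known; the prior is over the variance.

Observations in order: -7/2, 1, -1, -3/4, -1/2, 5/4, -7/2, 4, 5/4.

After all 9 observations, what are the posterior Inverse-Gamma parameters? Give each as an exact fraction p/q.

obs 1: x=-7/2 → posterior Inverse-Gamma(21/10, 301/40)
obs 2: x=1 → posterior Inverse-Gamma(13/5, 321/40)
obs 3: x=-1 → posterior Inverse-Gamma(31/10, 341/40)
obs 4: x=-3/4 → posterior Inverse-Gamma(18/5, 1409/160)
obs 5: x=-1/2 → posterior Inverse-Gamma(41/10, 1429/160)
obs 6: x=5/4 → posterior Inverse-Gamma(23/5, 777/80)
obs 7: x=-7/2 → posterior Inverse-Gamma(51/10, 1267/80)
obs 8: x=4 → posterior Inverse-Gamma(28/5, 1907/80)
obs 9: x=5/4 → posterior Inverse-Gamma(61/10, 3939/160)

alpha=61/10, beta=3939/160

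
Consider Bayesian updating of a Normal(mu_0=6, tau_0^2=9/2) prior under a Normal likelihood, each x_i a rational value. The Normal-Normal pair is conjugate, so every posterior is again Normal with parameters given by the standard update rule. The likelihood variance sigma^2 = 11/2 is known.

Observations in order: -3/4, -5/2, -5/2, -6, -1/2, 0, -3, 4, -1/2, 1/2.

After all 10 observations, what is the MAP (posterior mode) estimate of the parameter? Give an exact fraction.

-141/404

obs 1: x=-3/4 → posterior Normal(237/80, 99/40)
obs 2: x=-5/2 → posterior Normal(147/116, 99/58)
obs 3: x=-5/2 → posterior Normal(3/8, 99/76)
obs 4: x=-6 → posterior Normal(-159/188, 99/94)
obs 5: x=-1/2 → posterior Normal(-177/224, 99/112)
obs 6: x=0 → posterior Normal(-177/260, 99/130)
obs 7: x=-3 → posterior Normal(-285/296, 99/148)
obs 8: x=4 → posterior Normal(-141/332, 99/166)
obs 9: x=-1/2 → posterior Normal(-159/368, 99/184)
obs 10: x=1/2 → posterior Normal(-141/404, 99/202)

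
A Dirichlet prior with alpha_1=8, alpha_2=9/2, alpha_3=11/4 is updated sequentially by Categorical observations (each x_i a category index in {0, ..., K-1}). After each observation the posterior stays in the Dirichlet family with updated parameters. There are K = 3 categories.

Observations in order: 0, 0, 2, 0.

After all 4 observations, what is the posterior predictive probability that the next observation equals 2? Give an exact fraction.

obs 1: x=0 → posterior Dirichlet(9, 9/2, 11/4)
obs 2: x=0 → posterior Dirichlet(10, 9/2, 11/4)
obs 3: x=2 → posterior Dirichlet(10, 9/2, 15/4)
obs 4: x=0 → posterior Dirichlet(11, 9/2, 15/4)

15/77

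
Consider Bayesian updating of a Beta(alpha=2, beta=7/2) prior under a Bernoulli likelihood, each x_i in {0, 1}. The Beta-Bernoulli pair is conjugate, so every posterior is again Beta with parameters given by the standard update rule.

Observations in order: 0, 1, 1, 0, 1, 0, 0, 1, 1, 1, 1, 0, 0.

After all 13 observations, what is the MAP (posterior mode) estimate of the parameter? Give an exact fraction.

obs 1: x=0 → posterior Beta(2, 9/2)
obs 2: x=1 → posterior Beta(3, 9/2)
obs 3: x=1 → posterior Beta(4, 9/2)
obs 4: x=0 → posterior Beta(4, 11/2)
obs 5: x=1 → posterior Beta(5, 11/2)
obs 6: x=0 → posterior Beta(5, 13/2)
obs 7: x=0 → posterior Beta(5, 15/2)
obs 8: x=1 → posterior Beta(6, 15/2)
obs 9: x=1 → posterior Beta(7, 15/2)
obs 10: x=1 → posterior Beta(8, 15/2)
obs 11: x=1 → posterior Beta(9, 15/2)
obs 12: x=0 → posterior Beta(9, 17/2)
obs 13: x=0 → posterior Beta(9, 19/2)

16/33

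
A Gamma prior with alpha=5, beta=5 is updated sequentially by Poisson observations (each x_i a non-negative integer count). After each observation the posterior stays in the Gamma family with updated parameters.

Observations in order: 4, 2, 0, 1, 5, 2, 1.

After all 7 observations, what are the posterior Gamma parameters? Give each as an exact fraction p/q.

alpha=20, beta=12

obs 1: x=4 → posterior Gamma(9, 6)
obs 2: x=2 → posterior Gamma(11, 7)
obs 3: x=0 → posterior Gamma(11, 8)
obs 4: x=1 → posterior Gamma(12, 9)
obs 5: x=5 → posterior Gamma(17, 10)
obs 6: x=2 → posterior Gamma(19, 11)
obs 7: x=1 → posterior Gamma(20, 12)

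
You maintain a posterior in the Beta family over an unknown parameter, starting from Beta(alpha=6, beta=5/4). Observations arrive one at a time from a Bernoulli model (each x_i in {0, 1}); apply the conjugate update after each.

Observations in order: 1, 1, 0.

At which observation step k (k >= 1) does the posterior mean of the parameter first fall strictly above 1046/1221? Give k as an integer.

k = 2

obs 1: x=1 → posterior Beta(7, 5/4)
obs 2: x=1 → posterior Beta(8, 5/4)
obs 3: x=0 → posterior Beta(8, 9/4)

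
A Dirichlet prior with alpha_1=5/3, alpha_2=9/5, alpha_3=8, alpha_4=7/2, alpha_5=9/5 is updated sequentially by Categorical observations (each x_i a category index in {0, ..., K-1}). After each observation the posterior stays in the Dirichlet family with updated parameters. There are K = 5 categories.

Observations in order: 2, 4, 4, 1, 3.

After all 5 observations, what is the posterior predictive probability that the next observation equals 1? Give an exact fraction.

obs 1: x=2 → posterior Dirichlet(5/3, 9/5, 9, 7/2, 9/5)
obs 2: x=4 → posterior Dirichlet(5/3, 9/5, 9, 7/2, 14/5)
obs 3: x=4 → posterior Dirichlet(5/3, 9/5, 9, 7/2, 19/5)
obs 4: x=1 → posterior Dirichlet(5/3, 14/5, 9, 7/2, 19/5)
obs 5: x=3 → posterior Dirichlet(5/3, 14/5, 9, 9/2, 19/5)

84/653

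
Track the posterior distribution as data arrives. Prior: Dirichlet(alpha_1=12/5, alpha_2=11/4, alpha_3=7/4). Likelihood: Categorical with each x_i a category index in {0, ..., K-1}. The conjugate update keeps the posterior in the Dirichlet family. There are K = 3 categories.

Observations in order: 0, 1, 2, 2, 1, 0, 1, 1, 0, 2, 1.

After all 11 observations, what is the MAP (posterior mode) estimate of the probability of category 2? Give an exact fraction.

75/298

obs 1: x=0 → posterior Dirichlet(17/5, 11/4, 7/4)
obs 2: x=1 → posterior Dirichlet(17/5, 15/4, 7/4)
obs 3: x=2 → posterior Dirichlet(17/5, 15/4, 11/4)
obs 4: x=2 → posterior Dirichlet(17/5, 15/4, 15/4)
obs 5: x=1 → posterior Dirichlet(17/5, 19/4, 15/4)
obs 6: x=0 → posterior Dirichlet(22/5, 19/4, 15/4)
obs 7: x=1 → posterior Dirichlet(22/5, 23/4, 15/4)
obs 8: x=1 → posterior Dirichlet(22/5, 27/4, 15/4)
obs 9: x=0 → posterior Dirichlet(27/5, 27/4, 15/4)
obs 10: x=2 → posterior Dirichlet(27/5, 27/4, 19/4)
obs 11: x=1 → posterior Dirichlet(27/5, 31/4, 19/4)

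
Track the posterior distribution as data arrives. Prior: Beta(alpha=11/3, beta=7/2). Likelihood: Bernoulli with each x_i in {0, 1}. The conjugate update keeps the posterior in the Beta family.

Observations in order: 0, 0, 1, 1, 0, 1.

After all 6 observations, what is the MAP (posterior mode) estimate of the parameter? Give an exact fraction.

34/67

obs 1: x=0 → posterior Beta(11/3, 9/2)
obs 2: x=0 → posterior Beta(11/3, 11/2)
obs 3: x=1 → posterior Beta(14/3, 11/2)
obs 4: x=1 → posterior Beta(17/3, 11/2)
obs 5: x=0 → posterior Beta(17/3, 13/2)
obs 6: x=1 → posterior Beta(20/3, 13/2)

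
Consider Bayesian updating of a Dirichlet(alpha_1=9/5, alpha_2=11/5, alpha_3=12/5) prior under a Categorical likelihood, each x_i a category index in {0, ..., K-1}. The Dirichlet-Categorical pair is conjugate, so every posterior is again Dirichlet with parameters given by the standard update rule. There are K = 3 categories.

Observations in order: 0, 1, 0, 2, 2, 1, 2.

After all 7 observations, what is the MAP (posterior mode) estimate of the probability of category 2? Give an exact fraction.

11/26

obs 1: x=0 → posterior Dirichlet(14/5, 11/5, 12/5)
obs 2: x=1 → posterior Dirichlet(14/5, 16/5, 12/5)
obs 3: x=0 → posterior Dirichlet(19/5, 16/5, 12/5)
obs 4: x=2 → posterior Dirichlet(19/5, 16/5, 17/5)
obs 5: x=2 → posterior Dirichlet(19/5, 16/5, 22/5)
obs 6: x=1 → posterior Dirichlet(19/5, 21/5, 22/5)
obs 7: x=2 → posterior Dirichlet(19/5, 21/5, 27/5)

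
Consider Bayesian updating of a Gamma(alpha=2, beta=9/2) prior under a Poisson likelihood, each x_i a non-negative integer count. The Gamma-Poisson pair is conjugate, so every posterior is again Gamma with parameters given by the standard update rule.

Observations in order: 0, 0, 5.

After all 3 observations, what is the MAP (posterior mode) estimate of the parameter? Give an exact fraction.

4/5

obs 1: x=0 → posterior Gamma(2, 11/2)
obs 2: x=0 → posterior Gamma(2, 13/2)
obs 3: x=5 → posterior Gamma(7, 15/2)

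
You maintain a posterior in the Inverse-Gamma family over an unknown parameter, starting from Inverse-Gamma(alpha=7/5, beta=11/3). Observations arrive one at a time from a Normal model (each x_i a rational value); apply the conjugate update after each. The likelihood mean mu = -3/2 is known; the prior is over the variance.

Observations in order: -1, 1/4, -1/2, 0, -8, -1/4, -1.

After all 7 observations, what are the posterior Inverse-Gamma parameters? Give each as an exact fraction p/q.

alpha=49/10, beta=1391/48

obs 1: x=-1 → posterior Inverse-Gamma(19/10, 91/24)
obs 2: x=1/4 → posterior Inverse-Gamma(12/5, 511/96)
obs 3: x=-1/2 → posterior Inverse-Gamma(29/10, 559/96)
obs 4: x=0 → posterior Inverse-Gamma(17/5, 667/96)
obs 5: x=-8 → posterior Inverse-Gamma(39/10, 2695/96)
obs 6: x=-1/4 → posterior Inverse-Gamma(22/5, 1385/48)
obs 7: x=-1 → posterior Inverse-Gamma(49/10, 1391/48)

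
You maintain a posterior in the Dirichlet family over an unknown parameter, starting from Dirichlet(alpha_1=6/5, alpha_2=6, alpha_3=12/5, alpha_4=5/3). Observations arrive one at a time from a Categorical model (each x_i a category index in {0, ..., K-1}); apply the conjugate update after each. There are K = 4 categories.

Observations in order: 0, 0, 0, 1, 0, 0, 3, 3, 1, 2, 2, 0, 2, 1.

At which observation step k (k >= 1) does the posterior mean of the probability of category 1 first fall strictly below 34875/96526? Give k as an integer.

obs 1: x=0 → posterior Dirichlet(11/5, 6, 12/5, 5/3)
obs 2: x=0 → posterior Dirichlet(16/5, 6, 12/5, 5/3)
obs 3: x=0 → posterior Dirichlet(21/5, 6, 12/5, 5/3)
obs 4: x=1 → posterior Dirichlet(21/5, 7, 12/5, 5/3)
obs 5: x=0 → posterior Dirichlet(26/5, 7, 12/5, 5/3)
obs 6: x=0 → posterior Dirichlet(31/5, 7, 12/5, 5/3)
obs 7: x=3 → posterior Dirichlet(31/5, 7, 12/5, 8/3)
obs 8: x=3 → posterior Dirichlet(31/5, 7, 12/5, 11/3)
obs 9: x=1 → posterior Dirichlet(31/5, 8, 12/5, 11/3)
obs 10: x=2 → posterior Dirichlet(31/5, 8, 17/5, 11/3)
obs 11: x=2 → posterior Dirichlet(31/5, 8, 22/5, 11/3)
obs 12: x=0 → posterior Dirichlet(36/5, 8, 22/5, 11/3)
obs 13: x=2 → posterior Dirichlet(36/5, 8, 27/5, 11/3)
obs 14: x=1 → posterior Dirichlet(36/5, 9, 27/5, 11/3)

k = 11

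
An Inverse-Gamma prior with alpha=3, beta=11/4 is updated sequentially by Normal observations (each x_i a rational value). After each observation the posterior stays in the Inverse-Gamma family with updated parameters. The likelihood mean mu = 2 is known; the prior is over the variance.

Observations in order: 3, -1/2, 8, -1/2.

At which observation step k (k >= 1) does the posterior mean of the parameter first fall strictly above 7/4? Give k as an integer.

obs 1: x=3 → posterior Inverse-Gamma(7/2, 13/4)
obs 2: x=-1/2 → posterior Inverse-Gamma(4, 51/8)
obs 3: x=8 → posterior Inverse-Gamma(9/2, 195/8)
obs 4: x=-1/2 → posterior Inverse-Gamma(5, 55/2)

k = 2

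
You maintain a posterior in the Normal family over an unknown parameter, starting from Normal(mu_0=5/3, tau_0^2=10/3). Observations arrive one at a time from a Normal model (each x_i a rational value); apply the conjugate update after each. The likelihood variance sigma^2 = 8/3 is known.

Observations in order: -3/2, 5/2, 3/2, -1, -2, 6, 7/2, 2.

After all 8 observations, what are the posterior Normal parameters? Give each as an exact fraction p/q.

obs 1: x=-3/2 → posterior Normal(-5/54, 40/27)
obs 2: x=5/2 → posterior Normal(5/6, 20/21)
obs 3: x=3/2 → posterior Normal(115/114, 40/57)
obs 4: x=-1 → posterior Normal(85/144, 5/9)
obs 5: x=-2 → posterior Normal(25/174, 40/87)
obs 6: x=6 → posterior Normal(205/204, 20/51)
obs 7: x=7/2 → posterior Normal(155/117, 40/117)
obs 8: x=2 → posterior Normal(185/132, 10/33)

mu_0=185/132, tau_0^2=10/33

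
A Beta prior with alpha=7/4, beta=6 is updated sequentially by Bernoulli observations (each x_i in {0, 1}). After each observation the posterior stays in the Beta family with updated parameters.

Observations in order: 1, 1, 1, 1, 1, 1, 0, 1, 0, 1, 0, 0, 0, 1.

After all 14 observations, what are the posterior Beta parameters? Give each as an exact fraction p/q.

obs 1: x=1 → posterior Beta(11/4, 6)
obs 2: x=1 → posterior Beta(15/4, 6)
obs 3: x=1 → posterior Beta(19/4, 6)
obs 4: x=1 → posterior Beta(23/4, 6)
obs 5: x=1 → posterior Beta(27/4, 6)
obs 6: x=1 → posterior Beta(31/4, 6)
obs 7: x=0 → posterior Beta(31/4, 7)
obs 8: x=1 → posterior Beta(35/4, 7)
obs 9: x=0 → posterior Beta(35/4, 8)
obs 10: x=1 → posterior Beta(39/4, 8)
obs 11: x=0 → posterior Beta(39/4, 9)
obs 12: x=0 → posterior Beta(39/4, 10)
obs 13: x=0 → posterior Beta(39/4, 11)
obs 14: x=1 → posterior Beta(43/4, 11)

alpha=43/4, beta=11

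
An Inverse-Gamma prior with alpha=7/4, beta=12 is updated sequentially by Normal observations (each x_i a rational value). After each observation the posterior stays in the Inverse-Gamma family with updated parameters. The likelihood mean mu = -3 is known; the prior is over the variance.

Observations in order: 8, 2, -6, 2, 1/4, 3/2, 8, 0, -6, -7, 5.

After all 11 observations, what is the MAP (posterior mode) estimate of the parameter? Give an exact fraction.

7261/264

obs 1: x=8 → posterior Inverse-Gamma(9/4, 145/2)
obs 2: x=2 → posterior Inverse-Gamma(11/4, 85)
obs 3: x=-6 → posterior Inverse-Gamma(13/4, 179/2)
obs 4: x=2 → posterior Inverse-Gamma(15/4, 102)
obs 5: x=1/4 → posterior Inverse-Gamma(17/4, 3433/32)
obs 6: x=3/2 → posterior Inverse-Gamma(19/4, 3757/32)
obs 7: x=8 → posterior Inverse-Gamma(21/4, 5693/32)
obs 8: x=0 → posterior Inverse-Gamma(23/4, 5837/32)
obs 9: x=-6 → posterior Inverse-Gamma(25/4, 5981/32)
obs 10: x=-7 → posterior Inverse-Gamma(27/4, 6237/32)
obs 11: x=5 → posterior Inverse-Gamma(29/4, 7261/32)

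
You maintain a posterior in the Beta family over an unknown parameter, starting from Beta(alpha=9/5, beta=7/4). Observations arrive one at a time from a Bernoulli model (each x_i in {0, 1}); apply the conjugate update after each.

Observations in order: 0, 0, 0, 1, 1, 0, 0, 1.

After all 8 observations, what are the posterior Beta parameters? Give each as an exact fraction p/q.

alpha=24/5, beta=27/4

obs 1: x=0 → posterior Beta(9/5, 11/4)
obs 2: x=0 → posterior Beta(9/5, 15/4)
obs 3: x=0 → posterior Beta(9/5, 19/4)
obs 4: x=1 → posterior Beta(14/5, 19/4)
obs 5: x=1 → posterior Beta(19/5, 19/4)
obs 6: x=0 → posterior Beta(19/5, 23/4)
obs 7: x=0 → posterior Beta(19/5, 27/4)
obs 8: x=1 → posterior Beta(24/5, 27/4)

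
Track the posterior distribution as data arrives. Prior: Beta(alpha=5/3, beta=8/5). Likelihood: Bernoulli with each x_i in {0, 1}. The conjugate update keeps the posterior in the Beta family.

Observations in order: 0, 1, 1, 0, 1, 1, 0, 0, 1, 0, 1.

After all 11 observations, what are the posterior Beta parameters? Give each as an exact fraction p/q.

alpha=23/3, beta=33/5

obs 1: x=0 → posterior Beta(5/3, 13/5)
obs 2: x=1 → posterior Beta(8/3, 13/5)
obs 3: x=1 → posterior Beta(11/3, 13/5)
obs 4: x=0 → posterior Beta(11/3, 18/5)
obs 5: x=1 → posterior Beta(14/3, 18/5)
obs 6: x=1 → posterior Beta(17/3, 18/5)
obs 7: x=0 → posterior Beta(17/3, 23/5)
obs 8: x=0 → posterior Beta(17/3, 28/5)
obs 9: x=1 → posterior Beta(20/3, 28/5)
obs 10: x=0 → posterior Beta(20/3, 33/5)
obs 11: x=1 → posterior Beta(23/3, 33/5)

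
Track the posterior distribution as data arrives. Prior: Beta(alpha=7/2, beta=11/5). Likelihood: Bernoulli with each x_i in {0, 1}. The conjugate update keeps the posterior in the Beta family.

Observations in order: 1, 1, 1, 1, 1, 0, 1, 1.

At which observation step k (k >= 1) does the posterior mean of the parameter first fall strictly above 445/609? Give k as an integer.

k = 3

obs 1: x=1 → posterior Beta(9/2, 11/5)
obs 2: x=1 → posterior Beta(11/2, 11/5)
obs 3: x=1 → posterior Beta(13/2, 11/5)
obs 4: x=1 → posterior Beta(15/2, 11/5)
obs 5: x=1 → posterior Beta(17/2, 11/5)
obs 6: x=0 → posterior Beta(17/2, 16/5)
obs 7: x=1 → posterior Beta(19/2, 16/5)
obs 8: x=1 → posterior Beta(21/2, 16/5)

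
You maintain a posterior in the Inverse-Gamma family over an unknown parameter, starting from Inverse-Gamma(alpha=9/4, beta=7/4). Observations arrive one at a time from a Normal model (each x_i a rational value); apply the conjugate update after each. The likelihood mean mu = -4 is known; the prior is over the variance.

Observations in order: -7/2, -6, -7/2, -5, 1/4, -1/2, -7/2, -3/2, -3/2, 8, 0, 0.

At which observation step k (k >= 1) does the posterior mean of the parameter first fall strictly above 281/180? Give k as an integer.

obs 1: x=-7/2 → posterior Inverse-Gamma(11/4, 15/8)
obs 2: x=-6 → posterior Inverse-Gamma(13/4, 31/8)
obs 3: x=-7/2 → posterior Inverse-Gamma(15/4, 4)
obs 4: x=-5 → posterior Inverse-Gamma(17/4, 9/2)
obs 5: x=1/4 → posterior Inverse-Gamma(19/4, 433/32)
obs 6: x=-1/2 → posterior Inverse-Gamma(21/4, 629/32)
obs 7: x=-7/2 → posterior Inverse-Gamma(23/4, 633/32)
obs 8: x=-3/2 → posterior Inverse-Gamma(25/4, 733/32)
obs 9: x=-3/2 → posterior Inverse-Gamma(27/4, 833/32)
obs 10: x=8 → posterior Inverse-Gamma(29/4, 3137/32)
obs 11: x=0 → posterior Inverse-Gamma(31/4, 3393/32)
obs 12: x=0 → posterior Inverse-Gamma(33/4, 3649/32)

k = 2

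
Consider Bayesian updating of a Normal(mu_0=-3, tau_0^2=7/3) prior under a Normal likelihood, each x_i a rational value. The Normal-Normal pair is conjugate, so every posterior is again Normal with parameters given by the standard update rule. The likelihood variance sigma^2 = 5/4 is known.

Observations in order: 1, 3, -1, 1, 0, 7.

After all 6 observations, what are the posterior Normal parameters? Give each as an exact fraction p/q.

mu_0=263/183, tau_0^2=35/183

obs 1: x=1 → posterior Normal(-17/43, 35/43)
obs 2: x=3 → posterior Normal(67/71, 35/71)
obs 3: x=-1 → posterior Normal(13/33, 35/99)
obs 4: x=1 → posterior Normal(67/127, 35/127)
obs 5: x=0 → posterior Normal(67/155, 7/31)
obs 6: x=7 → posterior Normal(263/183, 35/183)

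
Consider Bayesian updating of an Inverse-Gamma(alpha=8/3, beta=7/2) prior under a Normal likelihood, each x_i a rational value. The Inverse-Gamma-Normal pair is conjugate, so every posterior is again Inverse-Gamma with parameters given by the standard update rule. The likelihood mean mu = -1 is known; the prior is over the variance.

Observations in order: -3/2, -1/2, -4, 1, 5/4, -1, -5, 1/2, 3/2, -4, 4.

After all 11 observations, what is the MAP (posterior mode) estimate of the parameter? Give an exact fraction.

obs 1: x=-3/2 → posterior Inverse-Gamma(19/6, 29/8)
obs 2: x=-1/2 → posterior Inverse-Gamma(11/3, 15/4)
obs 3: x=-4 → posterior Inverse-Gamma(25/6, 33/4)
obs 4: x=1 → posterior Inverse-Gamma(14/3, 41/4)
obs 5: x=5/4 → posterior Inverse-Gamma(31/6, 409/32)
obs 6: x=-1 → posterior Inverse-Gamma(17/3, 409/32)
obs 7: x=-5 → posterior Inverse-Gamma(37/6, 665/32)
obs 8: x=1/2 → posterior Inverse-Gamma(20/3, 701/32)
obs 9: x=3/2 → posterior Inverse-Gamma(43/6, 801/32)
obs 10: x=-4 → posterior Inverse-Gamma(23/3, 945/32)
obs 11: x=4 → posterior Inverse-Gamma(49/6, 1345/32)

807/176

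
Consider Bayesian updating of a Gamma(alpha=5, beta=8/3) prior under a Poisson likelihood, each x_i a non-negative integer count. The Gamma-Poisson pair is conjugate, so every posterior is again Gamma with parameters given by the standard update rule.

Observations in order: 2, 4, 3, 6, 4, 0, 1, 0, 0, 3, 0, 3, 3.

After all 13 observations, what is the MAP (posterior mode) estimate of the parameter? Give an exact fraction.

obs 1: x=2 → posterior Gamma(7, 11/3)
obs 2: x=4 → posterior Gamma(11, 14/3)
obs 3: x=3 → posterior Gamma(14, 17/3)
obs 4: x=6 → posterior Gamma(20, 20/3)
obs 5: x=4 → posterior Gamma(24, 23/3)
obs 6: x=0 → posterior Gamma(24, 26/3)
obs 7: x=1 → posterior Gamma(25, 29/3)
obs 8: x=0 → posterior Gamma(25, 32/3)
obs 9: x=0 → posterior Gamma(25, 35/3)
obs 10: x=3 → posterior Gamma(28, 38/3)
obs 11: x=0 → posterior Gamma(28, 41/3)
obs 12: x=3 → posterior Gamma(31, 44/3)
obs 13: x=3 → posterior Gamma(34, 47/3)

99/47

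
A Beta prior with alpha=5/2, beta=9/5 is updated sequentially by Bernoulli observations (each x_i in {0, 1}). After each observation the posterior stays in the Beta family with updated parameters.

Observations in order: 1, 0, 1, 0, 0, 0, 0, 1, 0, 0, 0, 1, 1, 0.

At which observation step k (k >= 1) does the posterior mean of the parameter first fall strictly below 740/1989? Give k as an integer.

obs 1: x=1 → posterior Beta(7/2, 9/5)
obs 2: x=0 → posterior Beta(7/2, 14/5)
obs 3: x=1 → posterior Beta(9/2, 14/5)
obs 4: x=0 → posterior Beta(9/2, 19/5)
obs 5: x=0 → posterior Beta(9/2, 24/5)
obs 6: x=0 → posterior Beta(9/2, 29/5)
obs 7: x=0 → posterior Beta(9/2, 34/5)
obs 8: x=1 → posterior Beta(11/2, 34/5)
obs 9: x=0 → posterior Beta(11/2, 39/5)
obs 10: x=0 → posterior Beta(11/2, 44/5)
obs 11: x=0 → posterior Beta(11/2, 49/5)
obs 12: x=1 → posterior Beta(13/2, 49/5)
obs 13: x=1 → posterior Beta(15/2, 49/5)
obs 14: x=0 → posterior Beta(15/2, 54/5)

k = 11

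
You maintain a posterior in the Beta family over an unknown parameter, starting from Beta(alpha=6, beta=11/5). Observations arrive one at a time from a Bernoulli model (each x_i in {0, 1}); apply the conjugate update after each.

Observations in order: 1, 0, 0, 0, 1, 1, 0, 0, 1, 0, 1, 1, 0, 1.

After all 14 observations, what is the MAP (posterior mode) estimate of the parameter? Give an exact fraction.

obs 1: x=1 → posterior Beta(7, 11/5)
obs 2: x=0 → posterior Beta(7, 16/5)
obs 3: x=0 → posterior Beta(7, 21/5)
obs 4: x=0 → posterior Beta(7, 26/5)
obs 5: x=1 → posterior Beta(8, 26/5)
obs 6: x=1 → posterior Beta(9, 26/5)
obs 7: x=0 → posterior Beta(9, 31/5)
obs 8: x=0 → posterior Beta(9, 36/5)
obs 9: x=1 → posterior Beta(10, 36/5)
obs 10: x=0 → posterior Beta(10, 41/5)
obs 11: x=1 → posterior Beta(11, 41/5)
obs 12: x=1 → posterior Beta(12, 41/5)
obs 13: x=0 → posterior Beta(12, 46/5)
obs 14: x=1 → posterior Beta(13, 46/5)

60/101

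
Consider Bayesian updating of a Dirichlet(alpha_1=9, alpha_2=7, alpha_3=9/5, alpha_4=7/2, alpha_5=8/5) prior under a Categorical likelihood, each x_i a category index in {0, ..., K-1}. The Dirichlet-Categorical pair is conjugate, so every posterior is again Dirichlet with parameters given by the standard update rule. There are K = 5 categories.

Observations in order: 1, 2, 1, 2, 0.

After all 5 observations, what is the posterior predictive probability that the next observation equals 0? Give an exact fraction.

obs 1: x=1 → posterior Dirichlet(9, 8, 9/5, 7/2, 8/5)
obs 2: x=2 → posterior Dirichlet(9, 8, 14/5, 7/2, 8/5)
obs 3: x=1 → posterior Dirichlet(9, 9, 14/5, 7/2, 8/5)
obs 4: x=2 → posterior Dirichlet(9, 9, 19/5, 7/2, 8/5)
obs 5: x=0 → posterior Dirichlet(10, 9, 19/5, 7/2, 8/5)

100/279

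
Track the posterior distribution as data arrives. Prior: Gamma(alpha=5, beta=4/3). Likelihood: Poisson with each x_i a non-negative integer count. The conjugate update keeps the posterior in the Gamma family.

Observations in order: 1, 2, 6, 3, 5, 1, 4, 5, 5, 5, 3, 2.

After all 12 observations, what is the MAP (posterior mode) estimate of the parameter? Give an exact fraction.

obs 1: x=1 → posterior Gamma(6, 7/3)
obs 2: x=2 → posterior Gamma(8, 10/3)
obs 3: x=6 → posterior Gamma(14, 13/3)
obs 4: x=3 → posterior Gamma(17, 16/3)
obs 5: x=5 → posterior Gamma(22, 19/3)
obs 6: x=1 → posterior Gamma(23, 22/3)
obs 7: x=4 → posterior Gamma(27, 25/3)
obs 8: x=5 → posterior Gamma(32, 28/3)
obs 9: x=5 → posterior Gamma(37, 31/3)
obs 10: x=5 → posterior Gamma(42, 34/3)
obs 11: x=3 → posterior Gamma(45, 37/3)
obs 12: x=2 → posterior Gamma(47, 40/3)

69/20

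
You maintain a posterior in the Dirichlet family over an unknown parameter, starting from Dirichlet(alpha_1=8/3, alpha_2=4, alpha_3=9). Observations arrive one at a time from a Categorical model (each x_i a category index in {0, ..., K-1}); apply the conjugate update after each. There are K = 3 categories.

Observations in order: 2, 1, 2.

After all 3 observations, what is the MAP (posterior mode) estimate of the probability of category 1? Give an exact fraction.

12/47

obs 1: x=2 → posterior Dirichlet(8/3, 4, 10)
obs 2: x=1 → posterior Dirichlet(8/3, 5, 10)
obs 3: x=2 → posterior Dirichlet(8/3, 5, 11)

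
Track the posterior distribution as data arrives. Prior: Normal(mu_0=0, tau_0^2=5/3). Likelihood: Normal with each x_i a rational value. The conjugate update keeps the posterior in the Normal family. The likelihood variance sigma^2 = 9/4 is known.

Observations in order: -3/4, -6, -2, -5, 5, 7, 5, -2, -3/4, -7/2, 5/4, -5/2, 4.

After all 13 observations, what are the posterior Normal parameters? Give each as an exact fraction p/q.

mu_0=-5/287, tau_0^2=45/287

obs 1: x=-3/4 → posterior Normal(-15/47, 45/47)
obs 2: x=-6 → posterior Normal(-135/67, 45/67)
obs 3: x=-2 → posterior Normal(-175/87, 15/29)
obs 4: x=-5 → posterior Normal(-275/107, 45/107)
obs 5: x=5 → posterior Normal(-175/127, 45/127)
obs 6: x=7 → posterior Normal(-5/21, 15/49)
obs 7: x=5 → posterior Normal(65/167, 45/167)
obs 8: x=-2 → posterior Normal(25/187, 45/187)
obs 9: x=-3/4 → posterior Normal(10/207, 5/23)
obs 10: x=-7/2 → posterior Normal(-60/227, 45/227)
obs 11: x=5/4 → posterior Normal(-35/247, 45/247)
obs 12: x=-5/2 → posterior Normal(-85/267, 15/89)
obs 13: x=4 → posterior Normal(-5/287, 45/287)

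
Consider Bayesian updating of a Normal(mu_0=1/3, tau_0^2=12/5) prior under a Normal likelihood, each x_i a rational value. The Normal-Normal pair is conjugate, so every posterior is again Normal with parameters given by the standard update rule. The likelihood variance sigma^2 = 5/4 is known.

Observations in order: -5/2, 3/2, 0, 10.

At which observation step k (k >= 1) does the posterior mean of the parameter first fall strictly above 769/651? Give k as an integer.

obs 1: x=-5/2 → posterior Normal(-335/219, 60/73)
obs 2: x=3/2 → posterior Normal(-119/363, 60/121)
obs 3: x=0 → posterior Normal(-119/507, 60/169)
obs 4: x=10 → posterior Normal(1321/651, 60/217)

k = 4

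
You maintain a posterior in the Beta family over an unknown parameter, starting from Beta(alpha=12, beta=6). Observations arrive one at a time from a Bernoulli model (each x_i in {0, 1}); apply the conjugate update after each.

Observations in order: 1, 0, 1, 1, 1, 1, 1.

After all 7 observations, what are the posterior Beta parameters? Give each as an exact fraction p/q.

alpha=18, beta=7

obs 1: x=1 → posterior Beta(13, 6)
obs 2: x=0 → posterior Beta(13, 7)
obs 3: x=1 → posterior Beta(14, 7)
obs 4: x=1 → posterior Beta(15, 7)
obs 5: x=1 → posterior Beta(16, 7)
obs 6: x=1 → posterior Beta(17, 7)
obs 7: x=1 → posterior Beta(18, 7)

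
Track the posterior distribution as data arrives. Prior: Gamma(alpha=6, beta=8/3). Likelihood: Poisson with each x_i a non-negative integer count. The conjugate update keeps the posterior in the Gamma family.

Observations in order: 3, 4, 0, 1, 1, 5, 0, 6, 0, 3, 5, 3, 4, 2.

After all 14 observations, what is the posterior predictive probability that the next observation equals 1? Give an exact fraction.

obs 1: x=3 → posterior Gamma(9, 11/3)
obs 2: x=4 → posterior Gamma(13, 14/3)
obs 3: x=0 → posterior Gamma(13, 17/3)
obs 4: x=1 → posterior Gamma(14, 20/3)
obs 5: x=1 → posterior Gamma(15, 23/3)
obs 6: x=5 → posterior Gamma(20, 26/3)
obs 7: x=0 → posterior Gamma(20, 29/3)
obs 8: x=6 → posterior Gamma(26, 32/3)
obs 9: x=0 → posterior Gamma(26, 35/3)
obs 10: x=3 → posterior Gamma(29, 38/3)
obs 11: x=5 → posterior Gamma(34, 41/3)
obs 12: x=3 → posterior Gamma(37, 44/3)
obs 13: x=4 → posterior Gamma(41, 47/3)
obs 14: x=2 → posterior Gamma(43, 50/3)

1466560206608846783638000488281250000000000000000000000000000000000000000000/7381391874719262009044156620311078835772712945516819387010106565605821547281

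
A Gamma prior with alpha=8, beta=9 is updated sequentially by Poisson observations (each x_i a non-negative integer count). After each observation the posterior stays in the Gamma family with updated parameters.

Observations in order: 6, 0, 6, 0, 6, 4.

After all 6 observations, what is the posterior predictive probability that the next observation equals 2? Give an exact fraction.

89164242543291100300848484039306640625/340282366920938463463374607431768211456

obs 1: x=6 → posterior Gamma(14, 10)
obs 2: x=0 → posterior Gamma(14, 11)
obs 3: x=6 → posterior Gamma(20, 12)
obs 4: x=0 → posterior Gamma(20, 13)
obs 5: x=6 → posterior Gamma(26, 14)
obs 6: x=4 → posterior Gamma(30, 15)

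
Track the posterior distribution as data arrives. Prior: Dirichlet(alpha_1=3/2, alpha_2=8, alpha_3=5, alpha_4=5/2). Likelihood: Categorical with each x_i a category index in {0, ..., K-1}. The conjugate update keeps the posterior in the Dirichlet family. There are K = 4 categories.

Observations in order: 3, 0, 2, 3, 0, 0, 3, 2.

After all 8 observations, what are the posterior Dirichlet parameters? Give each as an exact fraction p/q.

obs 1: x=3 → posterior Dirichlet(3/2, 8, 5, 7/2)
obs 2: x=0 → posterior Dirichlet(5/2, 8, 5, 7/2)
obs 3: x=2 → posterior Dirichlet(5/2, 8, 6, 7/2)
obs 4: x=3 → posterior Dirichlet(5/2, 8, 6, 9/2)
obs 5: x=0 → posterior Dirichlet(7/2, 8, 6, 9/2)
obs 6: x=0 → posterior Dirichlet(9/2, 8, 6, 9/2)
obs 7: x=3 → posterior Dirichlet(9/2, 8, 6, 11/2)
obs 8: x=2 → posterior Dirichlet(9/2, 8, 7, 11/2)

alpha_1=9/2, alpha_2=8, alpha_3=7, alpha_4=11/2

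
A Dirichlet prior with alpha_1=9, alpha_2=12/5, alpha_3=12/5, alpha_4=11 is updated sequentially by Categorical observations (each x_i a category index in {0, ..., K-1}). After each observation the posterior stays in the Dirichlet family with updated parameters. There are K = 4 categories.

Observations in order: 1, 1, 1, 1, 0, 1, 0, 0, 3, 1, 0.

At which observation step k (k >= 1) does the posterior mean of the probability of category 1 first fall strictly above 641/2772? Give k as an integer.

obs 1: x=1 → posterior Dirichlet(9, 17/5, 12/5, 11)
obs 2: x=1 → posterior Dirichlet(9, 22/5, 12/5, 11)
obs 3: x=1 → posterior Dirichlet(9, 27/5, 12/5, 11)
obs 4: x=1 → posterior Dirichlet(9, 32/5, 12/5, 11)
obs 5: x=0 → posterior Dirichlet(10, 32/5, 12/5, 11)
obs 6: x=1 → posterior Dirichlet(10, 37/5, 12/5, 11)
obs 7: x=0 → posterior Dirichlet(11, 37/5, 12/5, 11)
obs 8: x=0 → posterior Dirichlet(12, 37/5, 12/5, 11)
obs 9: x=3 → posterior Dirichlet(12, 37/5, 12/5, 12)
obs 10: x=1 → posterior Dirichlet(12, 42/5, 12/5, 12)
obs 11: x=0 → posterior Dirichlet(13, 42/5, 12/5, 12)

k = 6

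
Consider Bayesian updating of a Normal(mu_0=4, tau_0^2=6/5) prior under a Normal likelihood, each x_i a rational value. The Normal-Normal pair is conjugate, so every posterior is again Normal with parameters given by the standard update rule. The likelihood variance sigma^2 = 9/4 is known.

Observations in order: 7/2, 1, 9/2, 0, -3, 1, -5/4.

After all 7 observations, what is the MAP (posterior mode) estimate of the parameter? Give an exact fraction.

obs 1: x=7/2 → posterior Normal(88/23, 18/23)
obs 2: x=1 → posterior Normal(96/31, 18/31)
obs 3: x=9/2 → posterior Normal(44/13, 6/13)
obs 4: x=0 → posterior Normal(132/47, 18/47)
obs 5: x=-3 → posterior Normal(108/55, 18/55)
obs 6: x=1 → posterior Normal(116/63, 2/7)
obs 7: x=-5/4 → posterior Normal(106/71, 18/71)

106/71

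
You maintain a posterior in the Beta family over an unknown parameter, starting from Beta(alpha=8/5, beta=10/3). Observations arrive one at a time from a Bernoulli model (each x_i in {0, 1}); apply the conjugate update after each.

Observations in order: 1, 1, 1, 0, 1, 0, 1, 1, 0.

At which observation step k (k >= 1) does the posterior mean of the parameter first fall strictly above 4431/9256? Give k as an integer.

k = 2

obs 1: x=1 → posterior Beta(13/5, 10/3)
obs 2: x=1 → posterior Beta(18/5, 10/3)
obs 3: x=1 → posterior Beta(23/5, 10/3)
obs 4: x=0 → posterior Beta(23/5, 13/3)
obs 5: x=1 → posterior Beta(28/5, 13/3)
obs 6: x=0 → posterior Beta(28/5, 16/3)
obs 7: x=1 → posterior Beta(33/5, 16/3)
obs 8: x=1 → posterior Beta(38/5, 16/3)
obs 9: x=0 → posterior Beta(38/5, 19/3)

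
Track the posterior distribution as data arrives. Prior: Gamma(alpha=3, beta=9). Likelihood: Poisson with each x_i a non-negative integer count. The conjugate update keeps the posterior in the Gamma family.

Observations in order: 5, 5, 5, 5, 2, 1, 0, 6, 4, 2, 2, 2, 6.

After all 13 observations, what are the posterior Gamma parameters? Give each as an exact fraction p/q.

obs 1: x=5 → posterior Gamma(8, 10)
obs 2: x=5 → posterior Gamma(13, 11)
obs 3: x=5 → posterior Gamma(18, 12)
obs 4: x=5 → posterior Gamma(23, 13)
obs 5: x=2 → posterior Gamma(25, 14)
obs 6: x=1 → posterior Gamma(26, 15)
obs 7: x=0 → posterior Gamma(26, 16)
obs 8: x=6 → posterior Gamma(32, 17)
obs 9: x=4 → posterior Gamma(36, 18)
obs 10: x=2 → posterior Gamma(38, 19)
obs 11: x=2 → posterior Gamma(40, 20)
obs 12: x=2 → posterior Gamma(42, 21)
obs 13: x=6 → posterior Gamma(48, 22)

alpha=48, beta=22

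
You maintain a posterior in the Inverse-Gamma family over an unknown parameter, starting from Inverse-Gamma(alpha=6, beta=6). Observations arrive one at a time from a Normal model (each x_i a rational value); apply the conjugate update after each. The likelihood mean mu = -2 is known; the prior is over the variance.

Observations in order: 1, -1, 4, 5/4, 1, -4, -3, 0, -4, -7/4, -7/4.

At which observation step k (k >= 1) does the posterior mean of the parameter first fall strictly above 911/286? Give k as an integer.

obs 1: x=1 → posterior Inverse-Gamma(13/2, 21/2)
obs 2: x=-1 → posterior Inverse-Gamma(7, 11)
obs 3: x=4 → posterior Inverse-Gamma(15/2, 29)
obs 4: x=5/4 → posterior Inverse-Gamma(8, 1097/32)
obs 5: x=1 → posterior Inverse-Gamma(17/2, 1241/32)
obs 6: x=-4 → posterior Inverse-Gamma(9, 1305/32)
obs 7: x=-3 → posterior Inverse-Gamma(19/2, 1321/32)
obs 8: x=0 → posterior Inverse-Gamma(10, 1385/32)
obs 9: x=-4 → posterior Inverse-Gamma(21/2, 1449/32)
obs 10: x=-7/4 → posterior Inverse-Gamma(11, 725/16)
obs 11: x=-7/4 → posterior Inverse-Gamma(23/2, 1451/32)

k = 3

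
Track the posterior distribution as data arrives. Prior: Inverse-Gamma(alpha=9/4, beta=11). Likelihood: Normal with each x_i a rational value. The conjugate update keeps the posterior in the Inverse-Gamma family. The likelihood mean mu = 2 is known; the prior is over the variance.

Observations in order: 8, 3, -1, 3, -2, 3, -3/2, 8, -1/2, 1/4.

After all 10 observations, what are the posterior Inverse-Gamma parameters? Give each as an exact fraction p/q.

alpha=29/4, beta=2297/32

obs 1: x=8 → posterior Inverse-Gamma(11/4, 29)
obs 2: x=3 → posterior Inverse-Gamma(13/4, 59/2)
obs 3: x=-1 → posterior Inverse-Gamma(15/4, 34)
obs 4: x=3 → posterior Inverse-Gamma(17/4, 69/2)
obs 5: x=-2 → posterior Inverse-Gamma(19/4, 85/2)
obs 6: x=3 → posterior Inverse-Gamma(21/4, 43)
obs 7: x=-3/2 → posterior Inverse-Gamma(23/4, 393/8)
obs 8: x=8 → posterior Inverse-Gamma(25/4, 537/8)
obs 9: x=-1/2 → posterior Inverse-Gamma(27/4, 281/4)
obs 10: x=1/4 → posterior Inverse-Gamma(29/4, 2297/32)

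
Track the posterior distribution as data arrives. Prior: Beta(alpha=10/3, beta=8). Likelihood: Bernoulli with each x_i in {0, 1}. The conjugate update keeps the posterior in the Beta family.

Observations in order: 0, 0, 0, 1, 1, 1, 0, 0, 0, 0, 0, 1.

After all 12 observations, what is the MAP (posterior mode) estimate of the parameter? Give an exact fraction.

19/64

obs 1: x=0 → posterior Beta(10/3, 9)
obs 2: x=0 → posterior Beta(10/3, 10)
obs 3: x=0 → posterior Beta(10/3, 11)
obs 4: x=1 → posterior Beta(13/3, 11)
obs 5: x=1 → posterior Beta(16/3, 11)
obs 6: x=1 → posterior Beta(19/3, 11)
obs 7: x=0 → posterior Beta(19/3, 12)
obs 8: x=0 → posterior Beta(19/3, 13)
obs 9: x=0 → posterior Beta(19/3, 14)
obs 10: x=0 → posterior Beta(19/3, 15)
obs 11: x=0 → posterior Beta(19/3, 16)
obs 12: x=1 → posterior Beta(22/3, 16)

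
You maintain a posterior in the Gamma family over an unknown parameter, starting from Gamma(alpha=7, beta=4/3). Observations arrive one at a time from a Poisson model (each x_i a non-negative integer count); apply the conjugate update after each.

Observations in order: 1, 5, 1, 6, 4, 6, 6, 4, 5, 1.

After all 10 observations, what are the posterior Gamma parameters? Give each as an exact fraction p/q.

alpha=46, beta=34/3

obs 1: x=1 → posterior Gamma(8, 7/3)
obs 2: x=5 → posterior Gamma(13, 10/3)
obs 3: x=1 → posterior Gamma(14, 13/3)
obs 4: x=6 → posterior Gamma(20, 16/3)
obs 5: x=4 → posterior Gamma(24, 19/3)
obs 6: x=6 → posterior Gamma(30, 22/3)
obs 7: x=6 → posterior Gamma(36, 25/3)
obs 8: x=4 → posterior Gamma(40, 28/3)
obs 9: x=5 → posterior Gamma(45, 31/3)
obs 10: x=1 → posterior Gamma(46, 34/3)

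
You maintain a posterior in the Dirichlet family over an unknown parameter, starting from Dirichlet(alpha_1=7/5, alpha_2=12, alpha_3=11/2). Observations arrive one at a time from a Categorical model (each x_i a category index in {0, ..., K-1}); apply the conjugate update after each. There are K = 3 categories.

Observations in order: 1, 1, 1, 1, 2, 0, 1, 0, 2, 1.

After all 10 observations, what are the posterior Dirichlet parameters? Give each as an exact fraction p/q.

alpha_1=17/5, alpha_2=18, alpha_3=15/2

obs 1: x=1 → posterior Dirichlet(7/5, 13, 11/2)
obs 2: x=1 → posterior Dirichlet(7/5, 14, 11/2)
obs 3: x=1 → posterior Dirichlet(7/5, 15, 11/2)
obs 4: x=1 → posterior Dirichlet(7/5, 16, 11/2)
obs 5: x=2 → posterior Dirichlet(7/5, 16, 13/2)
obs 6: x=0 → posterior Dirichlet(12/5, 16, 13/2)
obs 7: x=1 → posterior Dirichlet(12/5, 17, 13/2)
obs 8: x=0 → posterior Dirichlet(17/5, 17, 13/2)
obs 9: x=2 → posterior Dirichlet(17/5, 17, 15/2)
obs 10: x=1 → posterior Dirichlet(17/5, 18, 15/2)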